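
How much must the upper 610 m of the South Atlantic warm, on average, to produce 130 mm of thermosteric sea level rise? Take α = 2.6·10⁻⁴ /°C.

ΔT = Δh/(αH) = 0.13 / (2.6×10⁻⁴ × 610) ≈ 0.8197 K

about 0.82 K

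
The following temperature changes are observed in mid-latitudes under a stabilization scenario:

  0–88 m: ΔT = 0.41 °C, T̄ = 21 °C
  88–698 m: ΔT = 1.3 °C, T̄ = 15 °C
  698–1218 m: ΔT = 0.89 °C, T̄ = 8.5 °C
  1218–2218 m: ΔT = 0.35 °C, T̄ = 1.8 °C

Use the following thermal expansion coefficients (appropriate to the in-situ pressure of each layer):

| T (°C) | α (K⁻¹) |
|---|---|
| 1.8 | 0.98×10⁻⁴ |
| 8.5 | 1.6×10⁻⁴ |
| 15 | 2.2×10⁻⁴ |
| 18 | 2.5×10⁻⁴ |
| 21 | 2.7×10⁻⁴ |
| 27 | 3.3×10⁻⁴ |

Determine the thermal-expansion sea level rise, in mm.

Layer 1 at 21 °C → α = 2.7×10⁻⁴ K⁻¹
Layer 2 at 15 °C → α = 2.2×10⁻⁴ K⁻¹
Layer 3 at 8.5 °C → α = 1.6×10⁻⁴ K⁻¹
Layer 4 at 1.8 °C → α = 0.98×10⁻⁴ K⁻¹
0–88 m: 2.7×10⁻⁴ × 0.41 × 88 = 0.0097416 m
88–698 m: 1.3 × 2.2×10⁻⁴ × 610 = 0.17446 m
Layer 3: 0.89 × 1.6×10⁻⁴ × 520 = 0.074048 m
Layer 4: 0.35 × 1000 × 0.98×10⁻⁴ = 0.03430 m
Δh = 0.0097416 + 0.17446 + 0.074048 + 0.03430 = 0.2925496 m

Δh = 290 mm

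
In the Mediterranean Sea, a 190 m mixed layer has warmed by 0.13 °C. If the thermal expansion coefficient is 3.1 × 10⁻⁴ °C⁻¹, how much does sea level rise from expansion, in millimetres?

Δh = 7.66 mm

Δh = αΔT·H = 3.1×10⁻⁴ × 0.13 × 190 = 0.007657 m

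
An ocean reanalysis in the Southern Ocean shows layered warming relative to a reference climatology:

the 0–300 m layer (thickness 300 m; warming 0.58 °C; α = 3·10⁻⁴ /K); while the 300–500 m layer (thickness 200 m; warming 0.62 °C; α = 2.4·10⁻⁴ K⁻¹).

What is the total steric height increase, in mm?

0–300 m: 300 × 0.58 × 3×10⁻⁴ = 0.05220 m
300–500 m: 0.62 × 2.4×10⁻⁴ × 200 = 0.02976 m
Δh = 0.05220 + 0.02976 = 0.08196 m ≈ 82 mm

82 mm of thermosteric rise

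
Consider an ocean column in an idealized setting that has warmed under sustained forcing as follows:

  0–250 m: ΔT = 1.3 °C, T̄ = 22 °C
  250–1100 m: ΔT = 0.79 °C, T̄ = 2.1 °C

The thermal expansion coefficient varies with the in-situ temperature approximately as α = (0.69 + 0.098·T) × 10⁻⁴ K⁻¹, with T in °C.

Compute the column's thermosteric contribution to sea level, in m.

Δh ≈ 0.153 m

Layer 1: α = (0.69 + 0.098×22)×10⁻⁴ = 2.846×10⁻⁴ K⁻¹
Layer 2: α = (0.69 + 0.098×2.1)×10⁻⁴ = 0.8958×10⁻⁴ K⁻¹
Layer 1: 2.846×10⁻⁴ × 1.3 × 250 = 0.092495 m
Layer 2: 0.8958×10⁻⁴ × 850 × 0.79 = 0.06015297 m
Δh = 0.092495 + 0.06015297 = 0.15264797 m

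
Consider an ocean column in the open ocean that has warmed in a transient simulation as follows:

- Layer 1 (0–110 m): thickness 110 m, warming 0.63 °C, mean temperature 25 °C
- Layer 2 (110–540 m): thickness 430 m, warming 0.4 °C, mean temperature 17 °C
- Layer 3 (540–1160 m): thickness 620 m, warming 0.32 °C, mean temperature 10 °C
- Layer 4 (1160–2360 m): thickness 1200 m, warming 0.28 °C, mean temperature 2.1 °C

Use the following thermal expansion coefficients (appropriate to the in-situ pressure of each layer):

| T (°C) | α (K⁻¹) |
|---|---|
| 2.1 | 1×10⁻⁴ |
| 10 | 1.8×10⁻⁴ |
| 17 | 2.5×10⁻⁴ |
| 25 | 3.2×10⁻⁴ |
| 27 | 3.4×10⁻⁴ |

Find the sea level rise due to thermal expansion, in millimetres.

Layer 1 at 25 °C → α = 3.2×10⁻⁴ K⁻¹
Layer 2 at 17 °C → α = 2.5×10⁻⁴ K⁻¹
Layer 3 at 10 °C → α = 1.8×10⁻⁴ K⁻¹
Layer 4 at 2.1 °C → α = 1×10⁻⁴ K⁻¹
Layer 1: 110 × 0.63 × 3.2×10⁻⁴ = 0.022176 m
110–540 m: 430 × 2.5×10⁻⁴ × 0.4 = 0.04300 m
540–1160 m: 1.8×10⁻⁴ × 0.32 × 620 = 0.035712 m
Layer 4: 1×10⁻⁴ × 1200 × 0.28 = 0.03360 m
Δh = 0.022176 + 0.04300 + 0.035712 + 0.03360 = 0.134488 m ≈ 134 mm

134 mm of thermosteric rise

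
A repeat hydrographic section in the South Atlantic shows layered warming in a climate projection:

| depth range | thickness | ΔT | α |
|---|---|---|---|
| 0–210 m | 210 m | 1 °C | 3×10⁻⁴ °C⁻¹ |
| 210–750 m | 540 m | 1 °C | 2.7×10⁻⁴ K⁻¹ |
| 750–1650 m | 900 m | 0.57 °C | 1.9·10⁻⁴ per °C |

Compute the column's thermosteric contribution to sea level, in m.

1 × 3×10⁻⁴ × 210 = 0.06300 m
210–750 m: 2.7×10⁻⁴ × 540 × 1 = 0.14580 m
Layer 3: 1.9×10⁻⁴ × 0.57 × 900 = 0.09747 m
Δh = 0.06300 + 0.14580 + 0.09747 = 0.30627 m ≈ 0.31 m

about 0.31 m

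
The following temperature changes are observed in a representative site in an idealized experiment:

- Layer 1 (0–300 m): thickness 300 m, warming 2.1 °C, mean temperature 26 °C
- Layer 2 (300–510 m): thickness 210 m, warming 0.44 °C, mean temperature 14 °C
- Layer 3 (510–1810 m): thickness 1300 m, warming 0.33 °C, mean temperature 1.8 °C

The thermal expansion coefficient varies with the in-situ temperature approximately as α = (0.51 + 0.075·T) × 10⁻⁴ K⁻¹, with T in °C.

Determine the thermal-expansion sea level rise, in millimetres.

Layer 1: α = (0.51 + 0.075×26)×10⁻⁴ = 2.46×10⁻⁴ K⁻¹
Layer 2: α = (0.51 + 0.075×14)×10⁻⁴ = 1.56×10⁻⁴ K⁻¹
Layer 3: α = (0.51 + 0.075×1.8)×10⁻⁴ = 0.645×10⁻⁴ K⁻¹
Layer 1: 300 × 2.46×10⁻⁴ × 2.1 = 0.15498 m
Layer 2: 0.44 × 1.56×10⁻⁴ × 210 = 0.0144144 m
0.645×10⁻⁴ × 1300 × 0.33 = 0.0276705 m
Δh = 0.15498 + 0.0144144 + 0.0276705 = 0.1970649 m

197 mm of thermosteric rise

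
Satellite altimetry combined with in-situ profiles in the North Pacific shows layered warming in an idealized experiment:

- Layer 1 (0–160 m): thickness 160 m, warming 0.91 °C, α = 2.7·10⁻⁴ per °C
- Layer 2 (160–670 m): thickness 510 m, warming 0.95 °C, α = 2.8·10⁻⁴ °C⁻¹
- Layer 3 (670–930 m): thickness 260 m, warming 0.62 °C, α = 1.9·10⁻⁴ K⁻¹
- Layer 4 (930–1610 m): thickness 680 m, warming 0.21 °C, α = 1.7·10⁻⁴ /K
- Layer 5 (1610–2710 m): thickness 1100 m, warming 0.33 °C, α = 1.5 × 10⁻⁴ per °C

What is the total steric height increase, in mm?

280 mm

0–160 m: 160 × 0.91 × 2.7×10⁻⁴ = 0.039312 m
0.95 × 510 × 2.8×10⁻⁴ = 0.13566 m
670–930 m: 0.62 × 260 × 1.9×10⁻⁴ = 0.030628 m
680 × 0.21 × 1.7×10⁻⁴ = 0.024276 m
1.5×10⁻⁴ × 1100 × 0.33 = 0.05445 m
Δh = 0.039312 + 0.13566 + 0.030628 + 0.024276 + 0.05445 = 0.284326 m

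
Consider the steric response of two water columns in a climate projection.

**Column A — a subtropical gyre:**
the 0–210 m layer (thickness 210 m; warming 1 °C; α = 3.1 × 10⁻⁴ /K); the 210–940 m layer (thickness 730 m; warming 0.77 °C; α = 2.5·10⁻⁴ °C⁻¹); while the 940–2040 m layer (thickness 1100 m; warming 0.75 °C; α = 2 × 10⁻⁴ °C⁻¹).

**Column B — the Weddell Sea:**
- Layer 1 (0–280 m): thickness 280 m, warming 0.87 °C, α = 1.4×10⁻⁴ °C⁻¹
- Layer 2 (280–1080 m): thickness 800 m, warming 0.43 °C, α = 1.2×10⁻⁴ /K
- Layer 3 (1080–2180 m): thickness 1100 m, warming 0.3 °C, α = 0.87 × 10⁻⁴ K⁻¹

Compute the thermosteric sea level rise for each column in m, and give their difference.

A: 0.37 m; B: 0.10 m; difference 0.27 m

A 0–210 m: 210 × 1 × 3.1×10⁻⁴ = 0.06510 m
A 730 × 2.5×10⁻⁴ × 0.77 = 0.140525 m
A 0.75 × 2×10⁻⁴ × 1100 = 0.16500 m
A total: 0.370625 m
B Layer 1: 0.87 × 1.4×10⁻⁴ × 280 = 0.034104 m
B Layer 2: 800 × 0.43 × 1.2×10⁻⁴ = 0.04128 m
B 0.3 × 0.87×10⁻⁴ × 1100 = 0.02871 m
B total: 0.104094 m
Difference: 0.370625 − 0.104094 = 0.266531 m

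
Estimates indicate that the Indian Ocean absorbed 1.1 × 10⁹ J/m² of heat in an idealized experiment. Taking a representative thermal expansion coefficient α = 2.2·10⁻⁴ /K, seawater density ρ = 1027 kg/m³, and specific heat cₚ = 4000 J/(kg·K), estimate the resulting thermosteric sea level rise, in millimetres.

58.9 mm of thermosteric rise

Δh = αQ/(ρcₚ) = 2.2×10⁻⁴ × 1.1×10⁹ / (1027 × 4000) ≈ 0.058909 m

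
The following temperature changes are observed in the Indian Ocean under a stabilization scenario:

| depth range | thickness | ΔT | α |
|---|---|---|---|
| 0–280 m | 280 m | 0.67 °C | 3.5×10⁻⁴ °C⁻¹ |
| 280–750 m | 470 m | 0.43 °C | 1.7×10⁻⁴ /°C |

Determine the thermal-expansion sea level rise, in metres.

Δh ≈ 0.10 m

0.67 × 3.5×10⁻⁴ × 280 = 0.06566 m
Layer 2: 470 × 0.43 × 1.7×10⁻⁴ = 0.034357 m
Δh = 0.06566 + 0.034357 = 0.100017 m ≈ 0.10 m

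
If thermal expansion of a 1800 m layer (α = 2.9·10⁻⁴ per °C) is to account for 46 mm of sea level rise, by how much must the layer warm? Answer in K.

ΔT = Δh/(αH) = 0.046 / (2.9×10⁻⁴ × 1800) ≈ 0.08812 K

0.0881 K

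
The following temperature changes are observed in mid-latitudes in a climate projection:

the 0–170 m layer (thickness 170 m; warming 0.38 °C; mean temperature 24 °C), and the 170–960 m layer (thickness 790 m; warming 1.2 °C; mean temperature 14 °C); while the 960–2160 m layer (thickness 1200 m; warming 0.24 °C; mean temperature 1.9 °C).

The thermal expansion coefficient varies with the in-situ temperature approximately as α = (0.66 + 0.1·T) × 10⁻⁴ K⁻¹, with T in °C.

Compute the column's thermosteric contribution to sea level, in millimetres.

Layer 1: α = (0.66 + 0.1×24)×10⁻⁴ = 3.06×10⁻⁴ K⁻¹
Layer 2: α = (0.66 + 0.1×14)×10⁻⁴ = 2.06×10⁻⁴ K⁻¹
Layer 3: α = (0.66 + 0.1×1.9)×10⁻⁴ = 0.85×10⁻⁴ K⁻¹
0–170 m: 170 × 3.06×10⁻⁴ × 0.38 = 0.0197676 m
Layer 2: 790 × 2.06×10⁻⁴ × 1.2 = 0.195288 m
960–2160 m: 0.24 × 0.85×10⁻⁴ × 1200 = 0.02448 m
Δh = 0.0197676 + 0.195288 + 0.02448 = 0.2395356 m

Δh = 240 mm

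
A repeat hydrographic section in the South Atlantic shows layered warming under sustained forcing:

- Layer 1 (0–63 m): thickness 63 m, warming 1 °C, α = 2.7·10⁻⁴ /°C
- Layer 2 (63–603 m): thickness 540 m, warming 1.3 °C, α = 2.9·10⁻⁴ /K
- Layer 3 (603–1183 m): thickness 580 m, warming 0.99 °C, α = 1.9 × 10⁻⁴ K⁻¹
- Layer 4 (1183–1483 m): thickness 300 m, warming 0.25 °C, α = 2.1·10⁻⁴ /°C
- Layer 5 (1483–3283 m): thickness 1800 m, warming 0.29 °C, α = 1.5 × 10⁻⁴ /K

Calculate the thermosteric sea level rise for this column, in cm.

0–63 m: 2.7×10⁻⁴ × 1 × 63 = 0.01701 m
540 × 2.9×10⁻⁴ × 1.3 = 0.20358 m
603–1183 m: 0.99 × 1.9×10⁻⁴ × 580 = 0.109098 m
1183–1483 m: 0.25 × 2.1×10⁻⁴ × 300 = 0.01575 m
1.5×10⁻⁴ × 1800 × 0.29 = 0.07830 m
Δh = 0.01701 + 0.20358 + 0.109098 + 0.01575 + 0.07830 = 0.423738 m

42 cm of thermosteric rise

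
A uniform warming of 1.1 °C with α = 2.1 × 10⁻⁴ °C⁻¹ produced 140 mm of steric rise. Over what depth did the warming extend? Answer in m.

606 m

H = Δh/(αΔT) = 0.14 / (2.1×10⁻⁴ × 1.1) ≈ 606.1 m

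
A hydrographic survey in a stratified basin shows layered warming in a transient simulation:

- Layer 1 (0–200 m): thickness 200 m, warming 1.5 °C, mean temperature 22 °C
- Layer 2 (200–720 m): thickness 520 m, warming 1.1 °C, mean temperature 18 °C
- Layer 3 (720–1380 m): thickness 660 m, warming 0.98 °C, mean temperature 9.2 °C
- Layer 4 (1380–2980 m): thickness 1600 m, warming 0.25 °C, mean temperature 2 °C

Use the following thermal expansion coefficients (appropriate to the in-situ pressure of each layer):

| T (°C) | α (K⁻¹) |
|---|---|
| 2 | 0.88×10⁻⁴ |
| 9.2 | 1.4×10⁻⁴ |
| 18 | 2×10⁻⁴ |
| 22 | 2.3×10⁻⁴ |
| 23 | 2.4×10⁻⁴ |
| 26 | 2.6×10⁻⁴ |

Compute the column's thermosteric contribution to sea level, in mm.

about 309 mm

Layer 1 at 22 °C → α = 2.3×10⁻⁴ K⁻¹
Layer 2 at 18 °C → α = 2×10⁻⁴ K⁻¹
Layer 3 at 9.2 °C → α = 1.4×10⁻⁴ K⁻¹
Layer 4 at 2 °C → α = 0.88×10⁻⁴ K⁻¹
0–200 m: 1.5 × 200 × 2.3×10⁻⁴ = 0.06900 m
200–720 m: 2×10⁻⁴ × 1.1 × 520 = 0.11440 m
1.4×10⁻⁴ × 0.98 × 660 = 0.090552 m
0.88×10⁻⁴ × 0.25 × 1600 = 0.03520 m
Δh = 0.06900 + 0.11440 + 0.090552 + 0.03520 = 0.309152 m ≈ 309 mm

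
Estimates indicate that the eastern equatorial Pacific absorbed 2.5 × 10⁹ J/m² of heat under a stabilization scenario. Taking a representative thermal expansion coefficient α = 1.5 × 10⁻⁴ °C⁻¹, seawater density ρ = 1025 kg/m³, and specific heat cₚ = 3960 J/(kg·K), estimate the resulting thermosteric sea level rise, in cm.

Δh = 9.2 cm

Δh = αQ/(ρcₚ) = 1.5×10⁻⁴ × 2.5×10⁹ / (1025 × 3960) ≈ 0.092387 m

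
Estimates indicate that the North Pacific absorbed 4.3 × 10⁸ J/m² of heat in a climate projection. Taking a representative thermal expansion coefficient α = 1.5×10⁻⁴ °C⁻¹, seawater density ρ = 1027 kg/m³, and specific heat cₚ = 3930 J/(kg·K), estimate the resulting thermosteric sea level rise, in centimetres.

Δh ≈ 1.60 cm

Δh = αQ/(ρcₚ) = 1.5×10⁻⁴ × 4.3×10⁸ / (1027 × 3930) ≈ 0.015981 m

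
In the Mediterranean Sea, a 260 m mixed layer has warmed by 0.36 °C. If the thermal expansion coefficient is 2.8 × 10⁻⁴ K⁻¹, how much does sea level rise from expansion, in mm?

Δh = αΔT·H = 2.8×10⁻⁴ × 0.36 × 260 = 0.026208 m

Δh = 26 mm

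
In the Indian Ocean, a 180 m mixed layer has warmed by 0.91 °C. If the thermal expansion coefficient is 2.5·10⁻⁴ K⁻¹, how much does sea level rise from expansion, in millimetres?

41.0 mm of thermosteric rise

Δh = αΔT·H = 2.5×10⁻⁴ × 0.91 × 180 = 0.04095 m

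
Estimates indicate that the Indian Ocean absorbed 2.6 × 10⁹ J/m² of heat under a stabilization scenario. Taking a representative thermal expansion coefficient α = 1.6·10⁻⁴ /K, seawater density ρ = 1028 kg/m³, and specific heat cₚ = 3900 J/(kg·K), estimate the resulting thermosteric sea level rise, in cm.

Δh ≈ 10 cm

Δh = αQ/(ρcₚ) = 1.6×10⁻⁴ × 2.6×10⁹ / (1028 × 3900) ≈ 0.10376 m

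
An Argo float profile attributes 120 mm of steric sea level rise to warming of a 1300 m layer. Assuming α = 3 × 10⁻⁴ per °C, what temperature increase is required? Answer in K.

ΔT = Δh/(αH) = 0.12 / (3×10⁻⁴ × 1300) ≈ 0.3077 K

ΔT ≈ 0.308 K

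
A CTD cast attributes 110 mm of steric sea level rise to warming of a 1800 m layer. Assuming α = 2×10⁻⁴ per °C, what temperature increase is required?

ΔT = Δh/(αH) = 0.11 / (2×10⁻⁴ × 1800) ≈ 0.3056 K

0.306 K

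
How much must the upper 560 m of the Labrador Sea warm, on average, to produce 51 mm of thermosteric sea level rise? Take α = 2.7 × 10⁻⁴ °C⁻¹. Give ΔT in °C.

ΔT = Δh/(αH) = 0.051 / (2.7×10⁻⁴ × 560) ≈ 0.3373 °C

about 0.337 °C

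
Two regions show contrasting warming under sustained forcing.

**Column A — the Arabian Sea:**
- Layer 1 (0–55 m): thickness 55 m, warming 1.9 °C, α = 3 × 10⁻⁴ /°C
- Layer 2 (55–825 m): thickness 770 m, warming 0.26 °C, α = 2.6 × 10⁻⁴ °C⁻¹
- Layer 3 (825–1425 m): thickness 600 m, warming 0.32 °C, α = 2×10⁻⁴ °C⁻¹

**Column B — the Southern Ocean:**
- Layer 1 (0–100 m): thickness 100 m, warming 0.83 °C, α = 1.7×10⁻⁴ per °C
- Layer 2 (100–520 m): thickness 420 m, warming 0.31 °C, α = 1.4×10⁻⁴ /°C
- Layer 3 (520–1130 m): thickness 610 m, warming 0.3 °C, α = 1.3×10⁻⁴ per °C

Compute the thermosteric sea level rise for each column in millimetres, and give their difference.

A 1.9 × 3×10⁻⁴ × 55 = 0.03135 m
A Layer 2: 770 × 2.6×10⁻⁴ × 0.26 = 0.052052 m
A 825–1425 m: 0.32 × 2×10⁻⁴ × 600 = 0.03840 m
A total: 0.121802 m
B 100 × 0.83 × 1.7×10⁻⁴ = 0.01411 m
B Layer 2: 1.4×10⁻⁴ × 0.31 × 420 = 0.018228 m
B Layer 3: 610 × 0.3 × 1.3×10⁻⁴ = 0.02379 m
B total: 0.056128 m
Difference: 0.121802 − 0.056128 = 0.065674 m

Δh_A ≈ 122 mm, Δh_B ≈ 56.1 mm; difference ≈ 65.7 mm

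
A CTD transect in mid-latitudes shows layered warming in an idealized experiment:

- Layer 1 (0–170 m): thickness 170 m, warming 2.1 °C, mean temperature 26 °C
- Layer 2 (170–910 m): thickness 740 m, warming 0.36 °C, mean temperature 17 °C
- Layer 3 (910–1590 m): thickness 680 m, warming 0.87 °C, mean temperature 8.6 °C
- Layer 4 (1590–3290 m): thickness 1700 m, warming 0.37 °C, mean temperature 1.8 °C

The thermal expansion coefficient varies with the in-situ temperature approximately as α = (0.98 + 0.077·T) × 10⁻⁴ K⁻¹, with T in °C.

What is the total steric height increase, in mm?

Layer 1: α = (0.98 + 0.077×26)×10⁻⁴ = 2.982×10⁻⁴ K⁻¹
Layer 2: α = (0.98 + 0.077×17)×10⁻⁴ = 2.289×10⁻⁴ K⁻¹
Layer 3: α = (0.98 + 0.077×8.6)×10⁻⁴ = 1.6422×10⁻⁴ K⁻¹
Layer 4: α = (0.98 + 0.077×1.8)×10⁻⁴ = 1.1186×10⁻⁴ K⁻¹
Layer 1: 170 × 2.982×10⁻⁴ × 2.1 = 0.1064574 m
Layer 2: 2.289×10⁻⁴ × 740 × 0.36 = 0.06097896 m
Layer 3: 1.6422×10⁻⁴ × 0.87 × 680 = 0.097152552 m
1.1186×10⁻⁴ × 1700 × 0.37 = 0.07035994 m
Δh = 0.1064574 + 0.06097896 + 0.097152552 + 0.07035994 = 0.334948852 m ≈ 335 mm

about 335 mm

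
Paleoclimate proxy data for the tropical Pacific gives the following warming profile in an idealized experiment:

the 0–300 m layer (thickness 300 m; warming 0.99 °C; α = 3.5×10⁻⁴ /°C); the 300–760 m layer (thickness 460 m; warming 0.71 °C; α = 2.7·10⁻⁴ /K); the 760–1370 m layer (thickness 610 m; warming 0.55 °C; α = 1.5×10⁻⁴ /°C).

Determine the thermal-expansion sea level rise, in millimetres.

Δh ≈ 242 mm

Layer 1: 3.5×10⁻⁴ × 0.99 × 300 = 0.10395 m
460 × 0.71 × 2.7×10⁻⁴ = 0.088182 m
Layer 3: 610 × 0.55 × 1.5×10⁻⁴ = 0.050325 m
Δh = 0.10395 + 0.088182 + 0.050325 = 0.242457 m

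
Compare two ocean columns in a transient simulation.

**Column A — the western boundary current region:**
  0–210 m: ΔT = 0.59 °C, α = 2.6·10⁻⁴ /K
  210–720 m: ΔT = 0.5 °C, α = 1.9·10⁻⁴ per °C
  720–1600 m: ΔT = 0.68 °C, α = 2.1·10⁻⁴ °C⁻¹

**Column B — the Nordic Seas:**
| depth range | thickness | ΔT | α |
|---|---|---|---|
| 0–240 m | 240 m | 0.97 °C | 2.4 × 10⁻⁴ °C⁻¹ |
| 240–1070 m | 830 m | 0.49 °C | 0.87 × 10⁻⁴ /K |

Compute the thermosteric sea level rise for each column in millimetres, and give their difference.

A 0–210 m: 210 × 0.59 × 2.6×10⁻⁴ = 0.032214 m
A Layer 2: 510 × 0.5 × 1.9×10⁻⁴ = 0.04845 m
A 2.1×10⁻⁴ × 880 × 0.68 = 0.125664 m
A total: 0.206328 m
B 0–240 m: 0.97 × 2.4×10⁻⁴ × 240 = 0.055872 m
B Layer 2: 0.49 × 830 × 0.87×10⁻⁴ = 0.0353829 m
B total: 0.0912549 m
Difference: 0.206328 − 0.0912549 = 0.1150731 m

Δh_A ≈ 210 mm, Δh_B ≈ 91 mm; difference ≈ 120 mm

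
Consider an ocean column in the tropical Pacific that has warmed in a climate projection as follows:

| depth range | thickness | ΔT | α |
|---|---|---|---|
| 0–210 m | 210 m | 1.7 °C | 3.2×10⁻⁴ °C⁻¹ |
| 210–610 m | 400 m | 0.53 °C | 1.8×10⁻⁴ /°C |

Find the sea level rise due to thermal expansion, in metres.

3.2×10⁻⁴ × 210 × 1.7 = 0.11424 m
Layer 2: 400 × 1.8×10⁻⁴ × 0.53 = 0.03816 m
Δh = 0.11424 + 0.03816 = 0.15240 m

0.152 m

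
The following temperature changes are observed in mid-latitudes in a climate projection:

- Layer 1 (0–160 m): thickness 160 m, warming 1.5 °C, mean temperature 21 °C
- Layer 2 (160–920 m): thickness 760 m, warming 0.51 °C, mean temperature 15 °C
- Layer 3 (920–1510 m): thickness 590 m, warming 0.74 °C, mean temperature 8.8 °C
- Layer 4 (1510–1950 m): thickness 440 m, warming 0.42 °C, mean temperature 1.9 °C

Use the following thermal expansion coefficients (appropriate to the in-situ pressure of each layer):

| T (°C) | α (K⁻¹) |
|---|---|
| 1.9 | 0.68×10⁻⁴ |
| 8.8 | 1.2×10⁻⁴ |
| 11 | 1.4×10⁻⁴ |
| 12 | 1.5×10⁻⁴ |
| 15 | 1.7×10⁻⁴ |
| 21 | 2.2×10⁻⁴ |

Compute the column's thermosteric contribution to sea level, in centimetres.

18 cm

Layer 1 at 21 °C → α = 2.2×10⁻⁴ K⁻¹
Layer 2 at 15 °C → α = 1.7×10⁻⁴ K⁻¹
Layer 3 at 8.8 °C → α = 1.2×10⁻⁴ K⁻¹
Layer 4 at 1.9 °C → α = 0.68×10⁻⁴ K⁻¹
Layer 1: 1.5 × 2.2×10⁻⁴ × 160 = 0.05280 m
160–920 m: 1.7×10⁻⁴ × 760 × 0.51 = 0.065892 m
920–1510 m: 590 × 1.2×10⁻⁴ × 0.74 = 0.052392 m
0.68×10⁻⁴ × 0.42 × 440 = 0.0125664 m
Δh = 0.05280 + 0.065892 + 0.052392 + 0.0125664 = 0.1836504 m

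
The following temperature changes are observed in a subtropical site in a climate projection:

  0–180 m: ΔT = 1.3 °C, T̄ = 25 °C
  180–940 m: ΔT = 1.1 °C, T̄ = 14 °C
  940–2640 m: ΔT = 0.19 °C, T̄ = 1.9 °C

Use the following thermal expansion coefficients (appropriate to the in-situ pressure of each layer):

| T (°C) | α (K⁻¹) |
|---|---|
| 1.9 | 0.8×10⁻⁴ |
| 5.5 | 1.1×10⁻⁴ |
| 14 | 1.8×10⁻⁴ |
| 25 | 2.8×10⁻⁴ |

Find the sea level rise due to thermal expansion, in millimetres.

Layer 1 at 25 °C → α = 2.8×10⁻⁴ K⁻¹
Layer 2 at 14 °C → α = 1.8×10⁻⁴ K⁻¹
Layer 3 at 1.9 °C → α = 0.8×10⁻⁴ K⁻¹
0–180 m: 2.8×10⁻⁴ × 1.3 × 180 = 0.06552 m
180–940 m: 1.8×10⁻⁴ × 1.1 × 760 = 0.15048 m
Layer 3: 0.8×10⁻⁴ × 0.19 × 1700 = 0.02584 m
Δh = 0.06552 + 0.15048 + 0.02584 = 0.24184 m

242 mm of thermosteric rise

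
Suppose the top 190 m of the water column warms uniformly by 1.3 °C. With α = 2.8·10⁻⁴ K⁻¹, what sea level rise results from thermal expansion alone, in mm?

69 mm

Δh = αΔT·H = 2.8×10⁻⁴ × 1.3 × 190 = 0.06916 m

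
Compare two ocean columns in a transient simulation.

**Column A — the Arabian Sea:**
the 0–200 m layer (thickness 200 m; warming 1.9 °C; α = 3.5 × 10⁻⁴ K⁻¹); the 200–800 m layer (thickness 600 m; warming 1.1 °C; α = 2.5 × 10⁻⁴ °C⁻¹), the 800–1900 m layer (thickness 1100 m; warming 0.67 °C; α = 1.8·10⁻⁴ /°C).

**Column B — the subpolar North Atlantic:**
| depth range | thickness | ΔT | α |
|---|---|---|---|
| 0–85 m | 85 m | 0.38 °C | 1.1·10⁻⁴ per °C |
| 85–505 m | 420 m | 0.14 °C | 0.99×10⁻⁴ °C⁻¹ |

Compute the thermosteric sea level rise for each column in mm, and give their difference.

A 200 × 1.9 × 3.5×10⁻⁴ = 0.13300 m
A 600 × 1.1 × 2.5×10⁻⁴ = 0.16500 m
A 1.8×10⁻⁴ × 1100 × 0.67 = 0.13266 m
A total: 0.43066 m
B 0–85 m: 1.1×10⁻⁴ × 85 × 0.38 = 0.003553 m
B 420 × 0.14 × 0.99×10⁻⁴ = 0.0058212 m
B total: 0.0093742 m
Difference: 0.43066 − 0.0093742 = 0.4212858 m

A: 431 mm; B: 9.37 mm; difference 421 mm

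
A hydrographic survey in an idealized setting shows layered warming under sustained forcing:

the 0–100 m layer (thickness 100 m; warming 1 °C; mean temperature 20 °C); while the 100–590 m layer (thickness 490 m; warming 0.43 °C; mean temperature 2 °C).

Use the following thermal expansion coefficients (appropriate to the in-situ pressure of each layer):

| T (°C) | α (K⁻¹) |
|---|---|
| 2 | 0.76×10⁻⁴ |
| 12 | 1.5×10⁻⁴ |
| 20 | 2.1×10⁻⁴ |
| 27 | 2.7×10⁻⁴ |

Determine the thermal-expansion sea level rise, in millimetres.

Δh = 37 mm

Layer 1 at 20 °C → α = 2.1×10⁻⁴ K⁻¹
Layer 2 at 2 °C → α = 0.76×10⁻⁴ K⁻¹
Layer 1: 100 × 2.1×10⁻⁴ × 1 = 0.02100 m
0.43 × 0.76×10⁻⁴ × 490 = 0.0160132 m
Δh = 0.02100 + 0.0160132 = 0.0370132 m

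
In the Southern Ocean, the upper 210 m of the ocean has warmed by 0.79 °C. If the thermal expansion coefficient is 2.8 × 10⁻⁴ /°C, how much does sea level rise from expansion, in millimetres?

Δh = 46.5 mm

Δh = αΔT·H = 2.8×10⁻⁴ × 0.79 × 210 = 0.046452 m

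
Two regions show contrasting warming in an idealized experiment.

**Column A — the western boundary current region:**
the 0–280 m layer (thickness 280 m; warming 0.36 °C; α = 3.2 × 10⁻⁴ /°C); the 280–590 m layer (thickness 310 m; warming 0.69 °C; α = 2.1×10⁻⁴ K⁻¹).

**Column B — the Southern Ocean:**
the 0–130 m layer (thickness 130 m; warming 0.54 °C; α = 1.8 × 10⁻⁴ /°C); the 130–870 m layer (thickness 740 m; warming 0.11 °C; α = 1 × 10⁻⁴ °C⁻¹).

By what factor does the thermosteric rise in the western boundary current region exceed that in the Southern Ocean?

a factor of 3.7

A Layer 1: 3.2×10⁻⁴ × 280 × 0.36 = 0.032256 m
A 0.69 × 2.1×10⁻⁴ × 310 = 0.044919 m
A total: 0.077175 m
B 0–130 m: 130 × 1.8×10⁻⁴ × 0.54 = 0.012636 m
B 130–870 m: 0.11 × 740 × 1×10⁻⁴ = 0.00814 m
B total: 0.020776 m
Ratio: 0.077175 / 0.020776 ≈ 3.715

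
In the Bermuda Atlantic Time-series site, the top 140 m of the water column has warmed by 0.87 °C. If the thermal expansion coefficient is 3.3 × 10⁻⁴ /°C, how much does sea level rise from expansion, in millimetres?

Δh = αΔT·H = 3.3×10⁻⁴ × 0.87 × 140 = 0.040194 m

Δh = 40.2 mm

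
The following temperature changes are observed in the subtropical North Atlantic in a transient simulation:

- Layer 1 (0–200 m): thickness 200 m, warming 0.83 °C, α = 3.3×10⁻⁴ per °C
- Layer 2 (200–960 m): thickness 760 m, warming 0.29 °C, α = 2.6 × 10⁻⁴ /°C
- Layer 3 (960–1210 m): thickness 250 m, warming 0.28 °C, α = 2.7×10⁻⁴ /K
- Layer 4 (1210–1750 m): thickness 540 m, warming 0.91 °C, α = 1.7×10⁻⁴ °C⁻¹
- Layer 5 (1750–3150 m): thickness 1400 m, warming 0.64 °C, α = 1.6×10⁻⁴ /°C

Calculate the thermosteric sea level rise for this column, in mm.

200 × 0.83 × 3.3×10⁻⁴ = 0.05478 m
200–960 m: 760 × 0.29 × 2.6×10⁻⁴ = 0.057304 m
Layer 3: 250 × 2.7×10⁻⁴ × 0.28 = 0.01890 m
1.7×10⁻⁴ × 540 × 0.91 = 0.083538 m
1400 × 0.64 × 1.6×10⁻⁴ = 0.14336 m
Δh = 0.05478 + 0.057304 + 0.01890 + 0.083538 + 0.14336 = 0.357882 m

about 358 mm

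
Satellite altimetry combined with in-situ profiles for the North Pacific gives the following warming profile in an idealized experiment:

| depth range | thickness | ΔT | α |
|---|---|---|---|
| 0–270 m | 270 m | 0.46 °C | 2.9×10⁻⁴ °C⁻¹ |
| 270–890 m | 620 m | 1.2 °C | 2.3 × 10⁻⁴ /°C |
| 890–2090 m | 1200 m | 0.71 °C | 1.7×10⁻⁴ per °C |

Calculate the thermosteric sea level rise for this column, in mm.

Δh ≈ 352 mm

Layer 1: 2.9×10⁻⁴ × 270 × 0.46 = 0.036018 m
Layer 2: 1.2 × 620 × 2.3×10⁻⁴ = 0.17112 m
0.71 × 1.7×10⁻⁴ × 1200 = 0.14484 m
Δh = 0.036018 + 0.17112 + 0.14484 = 0.351978 m ≈ 352 mm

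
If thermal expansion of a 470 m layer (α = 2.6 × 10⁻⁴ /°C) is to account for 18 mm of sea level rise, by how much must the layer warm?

0.147 K

ΔT = Δh/(αH) = 0.018 / (2.6×10⁻⁴ × 470) ≈ 0.1473 K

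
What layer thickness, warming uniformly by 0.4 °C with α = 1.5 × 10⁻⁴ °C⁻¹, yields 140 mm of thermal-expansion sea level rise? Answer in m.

H = Δh/(αΔT) = 0.14 / (1.5×10⁻⁴ × 0.4) ≈ 2333 m

about 2330 m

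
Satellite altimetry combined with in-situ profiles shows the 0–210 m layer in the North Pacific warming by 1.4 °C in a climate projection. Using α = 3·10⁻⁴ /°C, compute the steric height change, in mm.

88 mm

Δh = αΔT·H = 3×10⁻⁴ × 1.4 × 210 = 0.08820 m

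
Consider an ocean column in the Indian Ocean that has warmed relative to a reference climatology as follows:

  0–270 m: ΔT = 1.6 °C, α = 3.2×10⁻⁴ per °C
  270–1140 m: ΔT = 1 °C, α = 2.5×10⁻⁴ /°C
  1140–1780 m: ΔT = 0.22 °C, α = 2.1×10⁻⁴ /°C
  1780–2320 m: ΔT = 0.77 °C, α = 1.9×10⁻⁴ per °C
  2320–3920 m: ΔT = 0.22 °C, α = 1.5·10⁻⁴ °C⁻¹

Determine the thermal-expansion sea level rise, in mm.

about 520 mm

270 × 3.2×10⁻⁴ × 1.6 = 0.13824 m
Layer 2: 2.5×10⁻⁴ × 1 × 870 = 0.21750 m
1140–1780 m: 0.22 × 640 × 2.1×10⁻⁴ = 0.029568 m
1780–2320 m: 540 × 0.77 × 1.9×10⁻⁴ = 0.079002 m
2320–3920 m: 1.5×10⁻⁴ × 1600 × 0.22 = 0.05280 m
Δh = 0.13824 + 0.21750 + 0.029568 + 0.079002 + 0.05280 = 0.51711 m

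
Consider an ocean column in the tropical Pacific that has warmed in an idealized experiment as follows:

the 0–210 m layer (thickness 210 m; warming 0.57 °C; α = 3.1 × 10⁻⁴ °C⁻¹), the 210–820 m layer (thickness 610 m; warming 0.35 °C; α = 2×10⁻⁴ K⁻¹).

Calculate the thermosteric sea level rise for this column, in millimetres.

79.8 mm of thermosteric rise

0–210 m: 0.57 × 210 × 3.1×10⁻⁴ = 0.037107 m
Layer 2: 610 × 0.35 × 2×10⁻⁴ = 0.04270 m
Δh = 0.037107 + 0.04270 = 0.079807 m ≈ 79.8 mm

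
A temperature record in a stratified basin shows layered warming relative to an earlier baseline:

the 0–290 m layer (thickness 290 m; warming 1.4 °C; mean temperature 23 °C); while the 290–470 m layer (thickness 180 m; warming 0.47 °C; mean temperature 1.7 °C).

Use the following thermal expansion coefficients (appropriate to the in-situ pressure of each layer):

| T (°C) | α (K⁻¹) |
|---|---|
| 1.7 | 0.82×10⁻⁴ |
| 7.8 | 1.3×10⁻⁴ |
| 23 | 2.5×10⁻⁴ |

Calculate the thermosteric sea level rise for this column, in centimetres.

Layer 1 at 23 °C → α = 2.5×10⁻⁴ K⁻¹
Layer 2 at 1.7 °C → α = 0.82×10⁻⁴ K⁻¹
0–290 m: 1.4 × 2.5×10⁻⁴ × 290 = 0.10150 m
Layer 2: 0.47 × 0.82×10⁻⁴ × 180 = 0.0069372 m
Δh = 0.10150 + 0.0069372 = 0.1084372 m ≈ 10.8 cm

10.8 cm of thermosteric rise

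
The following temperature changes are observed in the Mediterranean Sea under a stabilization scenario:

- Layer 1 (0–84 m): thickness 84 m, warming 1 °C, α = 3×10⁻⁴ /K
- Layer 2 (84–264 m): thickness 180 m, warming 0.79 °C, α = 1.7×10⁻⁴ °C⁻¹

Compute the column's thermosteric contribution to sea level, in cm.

Δh = 4.9 cm

0–84 m: 1 × 84 × 3×10⁻⁴ = 0.02520 m
84–264 m: 1.7×10⁻⁴ × 180 × 0.79 = 0.024174 m
Δh = 0.02520 + 0.024174 = 0.049374 m ≈ 4.9 cm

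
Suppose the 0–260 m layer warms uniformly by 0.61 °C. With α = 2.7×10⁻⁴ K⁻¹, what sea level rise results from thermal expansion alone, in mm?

43 mm of thermosteric rise

Δh = αΔT·H = 2.7×10⁻⁴ × 0.61 × 260 = 0.042822 m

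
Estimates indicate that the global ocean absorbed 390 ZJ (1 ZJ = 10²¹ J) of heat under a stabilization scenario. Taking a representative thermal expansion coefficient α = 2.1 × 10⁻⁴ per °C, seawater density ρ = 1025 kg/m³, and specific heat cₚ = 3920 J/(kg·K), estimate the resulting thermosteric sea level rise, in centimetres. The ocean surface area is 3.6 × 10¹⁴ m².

Per unit area: Q = 390×10²¹ / (3.6×10¹⁴) ≈ 1.083×10⁹ J/m²
Δh = αQ/(ρcₚ) = 2.1×10⁻⁴ × 1.083×10⁹ / (1025 × 3920) ≈ 0.056603 m

about 5.66 cm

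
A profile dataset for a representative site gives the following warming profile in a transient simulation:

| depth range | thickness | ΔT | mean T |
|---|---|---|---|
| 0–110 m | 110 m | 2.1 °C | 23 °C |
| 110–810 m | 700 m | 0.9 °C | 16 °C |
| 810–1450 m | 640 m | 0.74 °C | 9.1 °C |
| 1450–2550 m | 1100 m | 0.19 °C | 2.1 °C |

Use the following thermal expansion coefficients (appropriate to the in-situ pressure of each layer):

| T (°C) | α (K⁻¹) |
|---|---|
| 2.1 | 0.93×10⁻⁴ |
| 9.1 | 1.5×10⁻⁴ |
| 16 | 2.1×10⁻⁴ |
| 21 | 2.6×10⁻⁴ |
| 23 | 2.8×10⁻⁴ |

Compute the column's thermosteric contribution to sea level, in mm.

Layer 1 at 23 °C → α = 2.8×10⁻⁴ K⁻¹
Layer 2 at 16 °C → α = 2.1×10⁻⁴ K⁻¹
Layer 3 at 9.1 °C → α = 1.5×10⁻⁴ K⁻¹
Layer 4 at 2.1 °C → α = 0.93×10⁻⁴ K⁻¹
Layer 1: 110 × 2.8×10⁻⁴ × 2.1 = 0.06468 m
110–810 m: 700 × 0.9 × 2.1×10⁻⁴ = 0.13230 m
Layer 3: 640 × 1.5×10⁻⁴ × 0.74 = 0.07104 m
1450–2550 m: 0.19 × 1100 × 0.93×10⁻⁴ = 0.019437 m
Δh = 0.06468 + 0.13230 + 0.07104 + 0.019437 = 0.287457 m

290 mm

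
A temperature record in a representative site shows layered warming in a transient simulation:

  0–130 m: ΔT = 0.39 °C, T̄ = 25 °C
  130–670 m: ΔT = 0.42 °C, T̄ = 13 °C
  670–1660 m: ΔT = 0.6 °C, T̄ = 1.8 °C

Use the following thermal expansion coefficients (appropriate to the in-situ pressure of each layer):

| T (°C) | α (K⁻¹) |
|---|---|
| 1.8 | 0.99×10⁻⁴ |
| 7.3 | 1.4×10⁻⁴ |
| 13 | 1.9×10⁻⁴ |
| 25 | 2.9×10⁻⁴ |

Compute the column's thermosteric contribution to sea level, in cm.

Layer 1 at 25 °C → α = 2.9×10⁻⁴ K⁻¹
Layer 2 at 13 °C → α = 1.9×10⁻⁴ K⁻¹
Layer 3 at 1.8 °C → α = 0.99×10⁻⁴ K⁻¹
2.9×10⁻⁴ × 0.39 × 130 = 0.014703 m
Layer 2: 0.42 × 1.9×10⁻⁴ × 540 = 0.043092 m
0.99×10⁻⁴ × 0.6 × 990 = 0.058806 m
Δh = 0.014703 + 0.043092 + 0.058806 = 0.116601 m

Δh ≈ 11.7 cm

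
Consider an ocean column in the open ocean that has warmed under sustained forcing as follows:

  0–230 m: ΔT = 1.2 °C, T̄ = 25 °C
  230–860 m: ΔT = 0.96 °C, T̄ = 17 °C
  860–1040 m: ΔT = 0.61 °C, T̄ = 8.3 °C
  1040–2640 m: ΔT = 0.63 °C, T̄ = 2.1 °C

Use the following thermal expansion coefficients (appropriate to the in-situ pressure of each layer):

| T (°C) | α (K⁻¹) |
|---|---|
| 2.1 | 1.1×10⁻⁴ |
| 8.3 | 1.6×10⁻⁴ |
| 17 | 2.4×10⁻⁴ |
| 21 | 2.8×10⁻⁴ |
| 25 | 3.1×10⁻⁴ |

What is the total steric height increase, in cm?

about 35.9 cm

Layer 1 at 25 °C → α = 3.1×10⁻⁴ K⁻¹
Layer 2 at 17 °C → α = 2.4×10⁻⁴ K⁻¹
Layer 3 at 8.3 °C → α = 1.6×10⁻⁴ K⁻¹
Layer 4 at 2.1 °C → α = 1.1×10⁻⁴ K⁻¹
0–230 m: 1.2 × 3.1×10⁻⁴ × 230 = 0.08556 m
230–860 m: 630 × 0.96 × 2.4×10⁻⁴ = 0.145152 m
860–1040 m: 1.6×10⁻⁴ × 0.61 × 180 = 0.017568 m
1600 × 0.63 × 1.1×10⁻⁴ = 0.11088 m
Δh = 0.08556 + 0.145152 + 0.017568 + 0.11088 = 0.35916 m ≈ 35.9 cm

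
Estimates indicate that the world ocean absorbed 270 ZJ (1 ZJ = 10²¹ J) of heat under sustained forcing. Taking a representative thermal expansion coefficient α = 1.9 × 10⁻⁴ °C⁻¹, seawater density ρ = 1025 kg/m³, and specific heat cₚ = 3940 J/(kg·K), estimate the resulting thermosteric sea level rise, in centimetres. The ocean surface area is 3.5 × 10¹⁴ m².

3.6 cm

Per unit area: Q = 270×10²¹ / (3.5×10¹⁴) ≈ 7.714×10⁸ J/m²
Δh = αQ/(ρcₚ) = 1.9×10⁻⁴ × 7.714×10⁸ / (1025 × 3940) ≈ 0.036292 m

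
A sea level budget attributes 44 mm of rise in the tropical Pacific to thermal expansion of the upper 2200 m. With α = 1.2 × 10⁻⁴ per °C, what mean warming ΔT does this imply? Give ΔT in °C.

ΔT = Δh/(αH) = 0.044 / (1.2×10⁻⁴ × 2200) ≈ 0.1667 °C

ΔT ≈ 0.167 °C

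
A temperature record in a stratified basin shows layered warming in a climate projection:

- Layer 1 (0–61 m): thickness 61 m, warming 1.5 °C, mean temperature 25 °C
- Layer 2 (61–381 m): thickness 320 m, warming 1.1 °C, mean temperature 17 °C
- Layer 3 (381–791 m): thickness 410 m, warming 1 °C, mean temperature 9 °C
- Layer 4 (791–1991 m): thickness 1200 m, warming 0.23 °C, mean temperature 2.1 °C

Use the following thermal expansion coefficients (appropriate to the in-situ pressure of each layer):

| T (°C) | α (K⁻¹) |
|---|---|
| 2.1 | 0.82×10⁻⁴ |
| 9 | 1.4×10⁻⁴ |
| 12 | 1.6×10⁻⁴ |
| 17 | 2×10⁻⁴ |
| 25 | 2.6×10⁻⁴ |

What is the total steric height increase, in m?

Layer 1 at 25 °C → α = 2.6×10⁻⁴ K⁻¹
Layer 2 at 17 °C → α = 2×10⁻⁴ K⁻¹
Layer 3 at 9 °C → α = 1.4×10⁻⁴ K⁻¹
Layer 4 at 2.1 °C → α = 0.82×10⁻⁴ K⁻¹
0–61 m: 1.5 × 2.6×10⁻⁴ × 61 = 0.02379 m
Layer 2: 1.1 × 2×10⁻⁴ × 320 = 0.07040 m
Layer 3: 410 × 1 × 1.4×10⁻⁴ = 0.05740 m
791–1991 m: 0.23 × 1200 × 0.82×10⁻⁴ = 0.022632 m
Δh = 0.02379 + 0.07040 + 0.05740 + 0.022632 = 0.174222 m

0.174 m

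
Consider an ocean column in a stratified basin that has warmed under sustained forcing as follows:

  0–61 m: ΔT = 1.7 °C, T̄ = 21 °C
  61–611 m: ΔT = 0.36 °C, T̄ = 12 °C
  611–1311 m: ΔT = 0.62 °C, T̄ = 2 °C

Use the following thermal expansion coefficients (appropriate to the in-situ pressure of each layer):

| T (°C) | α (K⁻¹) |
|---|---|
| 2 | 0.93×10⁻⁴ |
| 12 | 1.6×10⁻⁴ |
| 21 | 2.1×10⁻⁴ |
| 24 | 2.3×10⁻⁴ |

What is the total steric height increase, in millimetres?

Layer 1 at 21 °C → α = 2.1×10⁻⁴ K⁻¹
Layer 2 at 12 °C → α = 1.6×10⁻⁴ K⁻¹
Layer 3 at 2 °C → α = 0.93×10⁻⁴ K⁻¹
1.7 × 2.1×10⁻⁴ × 61 = 0.021777 m
Layer 2: 1.6×10⁻⁴ × 0.36 × 550 = 0.03168 m
611–1311 m: 0.93×10⁻⁴ × 700 × 0.62 = 0.040362 m
Δh = 0.021777 + 0.03168 + 0.040362 = 0.093819 m

93.8 mm of thermosteric rise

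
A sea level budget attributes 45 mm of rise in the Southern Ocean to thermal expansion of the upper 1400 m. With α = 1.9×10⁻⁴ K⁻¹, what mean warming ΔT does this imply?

ΔT ≈ 0.169 K

ΔT = Δh/(αH) = 0.045 / (1.9×10⁻⁴ × 1400) ≈ 0.1692 K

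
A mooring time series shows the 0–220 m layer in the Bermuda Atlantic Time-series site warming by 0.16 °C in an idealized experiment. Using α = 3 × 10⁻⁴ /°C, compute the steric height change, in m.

0.0106 m of thermosteric rise

Δh = αΔT·H = 3×10⁻⁴ × 0.16 × 220 = 0.01056 m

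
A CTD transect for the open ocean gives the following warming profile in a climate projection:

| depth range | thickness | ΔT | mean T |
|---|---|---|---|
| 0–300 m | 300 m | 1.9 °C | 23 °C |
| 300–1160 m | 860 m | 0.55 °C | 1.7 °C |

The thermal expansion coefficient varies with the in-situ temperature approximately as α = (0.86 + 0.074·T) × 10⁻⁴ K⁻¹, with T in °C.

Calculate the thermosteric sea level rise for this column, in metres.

about 0.19 m

Layer 1: α = (0.86 + 0.074×23)×10⁻⁴ = 2.562×10⁻⁴ K⁻¹
Layer 2: α = (0.86 + 0.074×1.7)×10⁻⁴ = 0.9858×10⁻⁴ K⁻¹
Layer 1: 2.562×10⁻⁴ × 1.9 × 300 = 0.146034 m
860 × 0.9858×10⁻⁴ × 0.55 = 0.04662834 m
Δh = 0.146034 + 0.04662834 = 0.19266234 m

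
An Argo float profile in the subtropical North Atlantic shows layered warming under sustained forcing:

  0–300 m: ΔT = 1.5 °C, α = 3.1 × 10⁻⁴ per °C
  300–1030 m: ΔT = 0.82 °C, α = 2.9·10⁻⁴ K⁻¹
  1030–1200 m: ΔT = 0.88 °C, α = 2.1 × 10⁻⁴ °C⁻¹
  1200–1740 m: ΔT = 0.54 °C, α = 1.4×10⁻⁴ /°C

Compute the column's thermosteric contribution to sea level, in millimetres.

300 × 3.1×10⁻⁴ × 1.5 = 0.13950 m
300–1030 m: 730 × 2.9×10⁻⁴ × 0.82 = 0.173594 m
Layer 3: 0.88 × 170 × 2.1×10⁻⁴ = 0.031416 m
1200–1740 m: 540 × 1.4×10⁻⁴ × 0.54 = 0.040824 m
Δh = 0.13950 + 0.173594 + 0.031416 + 0.040824 = 0.385334 m

about 390 mm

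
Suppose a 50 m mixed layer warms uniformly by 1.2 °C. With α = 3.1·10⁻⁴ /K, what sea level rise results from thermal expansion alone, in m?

Δh ≈ 0.0186 m

Δh = αΔT·H = 3.1×10⁻⁴ × 1.2 × 50 = 0.01860 m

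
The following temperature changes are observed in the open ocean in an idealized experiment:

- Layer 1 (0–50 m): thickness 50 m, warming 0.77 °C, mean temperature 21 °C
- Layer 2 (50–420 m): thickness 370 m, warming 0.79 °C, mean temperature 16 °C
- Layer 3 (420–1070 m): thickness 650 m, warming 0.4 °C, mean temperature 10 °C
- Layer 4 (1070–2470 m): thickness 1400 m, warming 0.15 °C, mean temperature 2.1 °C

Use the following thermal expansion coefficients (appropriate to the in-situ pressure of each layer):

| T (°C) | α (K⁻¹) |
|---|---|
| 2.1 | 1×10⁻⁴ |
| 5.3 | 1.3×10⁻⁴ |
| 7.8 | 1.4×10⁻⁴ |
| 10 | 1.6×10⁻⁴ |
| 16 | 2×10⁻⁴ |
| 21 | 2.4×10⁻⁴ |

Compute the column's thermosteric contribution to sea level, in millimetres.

130 mm

Layer 1 at 21 °C → α = 2.4×10⁻⁴ K⁻¹
Layer 2 at 16 °C → α = 2×10⁻⁴ K⁻¹
Layer 3 at 10 °C → α = 1.6×10⁻⁴ K⁻¹
Layer 4 at 2.1 °C → α = 1×10⁻⁴ K⁻¹
50 × 2.4×10⁻⁴ × 0.77 = 0.00924 m
Layer 2: 370 × 2×10⁻⁴ × 0.79 = 0.05846 m
0.4 × 1.6×10⁻⁴ × 650 = 0.04160 m
1070–2470 m: 0.15 × 1400 × 1×10⁻⁴ = 0.02100 m
Δh = 0.00924 + 0.05846 + 0.04160 + 0.02100 = 0.13030 m ≈ 130 mm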